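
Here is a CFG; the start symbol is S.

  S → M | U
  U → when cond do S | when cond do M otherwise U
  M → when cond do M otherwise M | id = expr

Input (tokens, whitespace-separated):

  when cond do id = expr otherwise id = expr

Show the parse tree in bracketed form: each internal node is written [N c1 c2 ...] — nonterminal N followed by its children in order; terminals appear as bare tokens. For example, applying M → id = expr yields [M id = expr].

S
M
when cond do M otherwise M
when cond do id = expr otherwise M
when cond do id = expr otherwise id = expr

[S [M when cond do [M id = expr] otherwise [M id = expr]]]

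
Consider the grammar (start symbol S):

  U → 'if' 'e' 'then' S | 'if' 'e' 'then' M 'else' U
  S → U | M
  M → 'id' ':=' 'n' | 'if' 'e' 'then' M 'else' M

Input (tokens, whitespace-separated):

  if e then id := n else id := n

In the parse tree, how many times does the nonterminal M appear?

[S [M if e then [M id := n] else [M id := n]]]

3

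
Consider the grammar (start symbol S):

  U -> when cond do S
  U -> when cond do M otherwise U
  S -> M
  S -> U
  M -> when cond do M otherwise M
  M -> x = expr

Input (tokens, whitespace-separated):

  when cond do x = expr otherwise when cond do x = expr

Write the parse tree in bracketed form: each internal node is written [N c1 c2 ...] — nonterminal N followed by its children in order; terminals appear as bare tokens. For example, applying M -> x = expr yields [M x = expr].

[S [U when cond do [M x = expr] otherwise [U when cond do [S [M x = expr]]]]]

S
U
when cond do M otherwise U
when cond do x = expr otherwise U
when cond do x = expr otherwise when cond do S
when cond do x = expr otherwise when cond do M
when cond do x = expr otherwise when cond do x = expr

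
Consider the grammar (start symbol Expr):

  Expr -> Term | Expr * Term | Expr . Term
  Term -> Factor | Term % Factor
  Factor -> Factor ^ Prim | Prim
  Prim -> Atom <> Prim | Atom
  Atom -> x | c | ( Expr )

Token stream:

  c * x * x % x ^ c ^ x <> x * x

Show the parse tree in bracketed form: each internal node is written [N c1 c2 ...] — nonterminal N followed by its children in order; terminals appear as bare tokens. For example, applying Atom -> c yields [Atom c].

[Expr [Expr [Expr [Expr [Term [Factor [Prim [Atom c]]]]] * [Term [Factor [Prim [Atom x]]]]] * [Term [Term [Factor [Prim [Atom x]]]] % [Factor [Factor [Factor [Prim [Atom x]]] ^ [Prim [Atom c]]] ^ [Prim [Atom x] <> [Prim [Atom x]]]]]] * [Term [Factor [Prim [Atom x]]]]]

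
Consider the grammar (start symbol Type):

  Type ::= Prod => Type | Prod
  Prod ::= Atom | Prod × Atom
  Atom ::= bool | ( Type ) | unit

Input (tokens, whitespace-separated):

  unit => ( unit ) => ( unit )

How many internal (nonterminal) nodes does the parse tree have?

[Type [Prod [Atom unit]] => [Type [Prod [Atom ( [Type [Prod [Atom unit]]] )]] => [Type [Prod [Atom ( [Type [Prod [Atom unit]]] )]]]]]

15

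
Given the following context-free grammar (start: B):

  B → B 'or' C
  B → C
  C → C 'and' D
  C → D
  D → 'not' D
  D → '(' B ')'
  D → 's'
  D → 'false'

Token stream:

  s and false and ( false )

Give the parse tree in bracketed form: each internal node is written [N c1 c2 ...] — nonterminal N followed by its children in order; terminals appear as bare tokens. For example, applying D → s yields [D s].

[B [C [C [C [D s]] and [D false]] and [D ( [B [C [D false]]] )]]]

B
C
C and D
C and D and D
D and D and D
s and D and D
s and false and D
s and false and ( B )
s and false and ( C )
s and false and ( D )
s and false and ( false )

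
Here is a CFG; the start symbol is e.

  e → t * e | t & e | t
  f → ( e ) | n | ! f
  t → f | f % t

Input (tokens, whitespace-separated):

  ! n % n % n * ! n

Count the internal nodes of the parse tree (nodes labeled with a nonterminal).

12

[e [t [f ! [f n]] % [t [f n] % [t [f n]]]] * [e [t [f ! [f n]]]]]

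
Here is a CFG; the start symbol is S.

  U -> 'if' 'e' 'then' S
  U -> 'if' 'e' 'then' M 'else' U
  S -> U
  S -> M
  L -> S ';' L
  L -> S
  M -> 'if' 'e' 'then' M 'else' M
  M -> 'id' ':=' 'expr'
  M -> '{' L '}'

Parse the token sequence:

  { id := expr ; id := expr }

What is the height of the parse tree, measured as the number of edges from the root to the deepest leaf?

6

[S [M { [L [S [M id := expr]] ; [L [S [M id := expr]]]] }]]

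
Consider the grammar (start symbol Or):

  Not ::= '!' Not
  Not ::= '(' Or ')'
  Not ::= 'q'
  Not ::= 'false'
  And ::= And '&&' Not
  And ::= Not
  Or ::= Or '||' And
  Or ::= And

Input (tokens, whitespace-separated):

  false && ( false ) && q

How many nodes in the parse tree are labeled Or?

[Or [And [And [And [Not false]] && [Not ( [Or [And [Not false]]] )]] && [Not q]]]

2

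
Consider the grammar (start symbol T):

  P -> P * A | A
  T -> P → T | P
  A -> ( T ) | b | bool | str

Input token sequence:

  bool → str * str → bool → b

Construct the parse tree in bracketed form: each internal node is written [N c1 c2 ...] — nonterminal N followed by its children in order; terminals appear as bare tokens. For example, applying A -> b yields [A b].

[T [P [A bool]] → [T [P [P [A str]] * [A str]] → [T [P [A bool]] → [T [P [A b]]]]]]

T
P → T
A → T
bool → T
bool → P → T
bool → P * A → T
bool → A * A → T
bool → str * A → T
bool → str * str → T
bool → str * str → P → T
bool → str * str → A → T
bool → str * str → bool → T
bool → str * str → bool → P
bool → str * str → bool → A
bool → str * str → bool → b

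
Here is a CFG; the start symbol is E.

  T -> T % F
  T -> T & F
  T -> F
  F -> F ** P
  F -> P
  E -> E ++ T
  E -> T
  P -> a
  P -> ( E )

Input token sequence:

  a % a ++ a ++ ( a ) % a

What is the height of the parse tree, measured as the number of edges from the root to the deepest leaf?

9

[E [E [E [T [T [F [P a]]] % [F [P a]]]] ++ [T [F [P a]]]] ++ [T [T [F [P ( [E [T [F [P a]]]] )]]] % [F [P a]]]]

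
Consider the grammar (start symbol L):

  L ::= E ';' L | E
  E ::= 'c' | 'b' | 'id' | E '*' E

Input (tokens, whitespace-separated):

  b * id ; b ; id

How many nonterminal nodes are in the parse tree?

8

[L [E [E b] * [E id]] ; [L [E b] ; [L [E id]]]]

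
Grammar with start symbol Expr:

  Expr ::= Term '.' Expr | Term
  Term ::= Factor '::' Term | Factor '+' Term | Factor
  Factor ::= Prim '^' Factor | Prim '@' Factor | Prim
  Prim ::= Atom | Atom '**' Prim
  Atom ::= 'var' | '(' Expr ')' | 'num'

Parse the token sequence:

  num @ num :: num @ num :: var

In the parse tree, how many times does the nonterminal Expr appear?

1

[Expr [Term [Factor [Prim [Atom num]] @ [Factor [Prim [Atom num]]]] :: [Term [Factor [Prim [Atom num]] @ [Factor [Prim [Atom num]]]] :: [Term [Factor [Prim [Atom var]]]]]]]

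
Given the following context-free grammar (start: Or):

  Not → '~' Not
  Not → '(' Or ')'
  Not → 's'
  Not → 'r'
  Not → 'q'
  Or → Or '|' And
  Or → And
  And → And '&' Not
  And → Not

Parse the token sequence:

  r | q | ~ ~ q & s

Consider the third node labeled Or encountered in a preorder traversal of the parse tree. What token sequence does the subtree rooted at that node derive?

r

[Or [Or [Or [And [Not r]]] | [And [Not q]]] | [And [And [Not ~ [Not ~ [Not q]]]] & [Not s]]]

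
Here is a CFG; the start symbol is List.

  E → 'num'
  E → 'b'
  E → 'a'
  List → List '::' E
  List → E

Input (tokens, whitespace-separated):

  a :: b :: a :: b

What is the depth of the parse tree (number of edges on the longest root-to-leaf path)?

5

[List [List [List [List [E a]] :: [E b]] :: [E a]] :: [E b]]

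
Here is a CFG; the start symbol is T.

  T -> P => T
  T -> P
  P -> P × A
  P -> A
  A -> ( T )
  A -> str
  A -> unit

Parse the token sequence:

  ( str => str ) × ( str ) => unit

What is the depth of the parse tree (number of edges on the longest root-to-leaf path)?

8

[T [P [P [A ( [T [P [A str]] => [T [P [A str]]]] )]] × [A ( [T [P [A str]]] )]] => [T [P [A unit]]]]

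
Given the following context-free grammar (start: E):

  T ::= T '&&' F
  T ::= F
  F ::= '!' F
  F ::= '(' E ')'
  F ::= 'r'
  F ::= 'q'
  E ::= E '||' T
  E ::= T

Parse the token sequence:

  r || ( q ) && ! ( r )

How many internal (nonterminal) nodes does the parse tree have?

15

[E [E [T [F r]]] || [T [T [F ( [E [T [F q]]] )]] && [F ! [F ( [E [T [F r]]] )]]]]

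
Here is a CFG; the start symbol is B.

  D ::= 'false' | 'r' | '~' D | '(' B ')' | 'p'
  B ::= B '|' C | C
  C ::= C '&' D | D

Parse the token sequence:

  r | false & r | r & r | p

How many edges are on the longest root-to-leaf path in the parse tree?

6

[B [B [B [B [C [D r]]] | [C [C [D false]] & [D r]]] | [C [C [D r]] & [D r]]] | [C [D p]]]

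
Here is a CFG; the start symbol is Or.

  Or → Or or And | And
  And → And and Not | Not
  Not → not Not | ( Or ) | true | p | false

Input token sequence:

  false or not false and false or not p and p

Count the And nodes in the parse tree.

5

[Or [Or [Or [And [Not false]]] or [And [And [Not not [Not false]]] and [Not false]]] or [And [And [Not not [Not p]]] and [Not p]]]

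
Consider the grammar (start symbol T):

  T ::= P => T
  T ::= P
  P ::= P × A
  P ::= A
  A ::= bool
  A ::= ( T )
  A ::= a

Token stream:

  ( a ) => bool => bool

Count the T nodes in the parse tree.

[T [P [A ( [T [P [A a]]] )]] => [T [P [A bool]] => [T [P [A bool]]]]]

4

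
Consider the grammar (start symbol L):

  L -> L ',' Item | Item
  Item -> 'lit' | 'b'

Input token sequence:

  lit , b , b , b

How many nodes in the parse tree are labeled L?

[L [L [L [L [Item lit]] , [Item b]] , [Item b]] , [Item b]]

4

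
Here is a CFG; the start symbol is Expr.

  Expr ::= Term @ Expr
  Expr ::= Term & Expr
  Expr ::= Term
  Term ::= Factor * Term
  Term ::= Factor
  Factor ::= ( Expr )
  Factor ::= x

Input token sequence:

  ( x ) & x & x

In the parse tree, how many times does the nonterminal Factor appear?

4

[Expr [Term [Factor ( [Expr [Term [Factor x]]] )]] & [Expr [Term [Factor x]] & [Expr [Term [Factor x]]]]]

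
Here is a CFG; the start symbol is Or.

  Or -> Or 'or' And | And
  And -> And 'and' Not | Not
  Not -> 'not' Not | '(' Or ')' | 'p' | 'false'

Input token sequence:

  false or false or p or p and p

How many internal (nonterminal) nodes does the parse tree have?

14

[Or [Or [Or [Or [And [Not false]]] or [And [Not false]]] or [And [Not p]]] or [And [And [Not p]] and [Not p]]]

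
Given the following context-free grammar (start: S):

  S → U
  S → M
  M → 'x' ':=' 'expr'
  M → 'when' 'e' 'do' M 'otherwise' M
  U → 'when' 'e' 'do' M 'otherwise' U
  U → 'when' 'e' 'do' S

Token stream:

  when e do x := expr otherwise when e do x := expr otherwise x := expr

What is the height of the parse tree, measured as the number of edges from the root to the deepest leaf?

[S [M when e do [M x := expr] otherwise [M when e do [M x := expr] otherwise [M x := expr]]]]

4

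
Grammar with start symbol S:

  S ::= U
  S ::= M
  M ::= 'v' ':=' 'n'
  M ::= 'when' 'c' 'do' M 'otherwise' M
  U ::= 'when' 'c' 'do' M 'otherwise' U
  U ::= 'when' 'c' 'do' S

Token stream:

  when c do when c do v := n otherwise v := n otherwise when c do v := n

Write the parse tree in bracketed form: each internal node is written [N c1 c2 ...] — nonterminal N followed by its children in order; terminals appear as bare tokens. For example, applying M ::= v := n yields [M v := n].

S
U
when c do M otherwise U
when c do when c do M otherwise M otherwise U
when c do when c do v := n otherwise M otherwise U
when c do when c do v := n otherwise v := n otherwise U
when c do when c do v := n otherwise v := n otherwise when c do S
when c do when c do v := n otherwise v := n otherwise when c do M
when c do when c do v := n otherwise v := n otherwise when c do v := n

[S [U when c do [M when c do [M v := n] otherwise [M v := n]] otherwise [U when c do [S [M v := n]]]]]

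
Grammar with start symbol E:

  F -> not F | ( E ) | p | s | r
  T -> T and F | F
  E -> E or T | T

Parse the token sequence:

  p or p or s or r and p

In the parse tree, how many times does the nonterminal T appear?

[E [E [E [E [T [F p]]] or [T [F p]]] or [T [F s]]] or [T [T [F r]] and [F p]]]

5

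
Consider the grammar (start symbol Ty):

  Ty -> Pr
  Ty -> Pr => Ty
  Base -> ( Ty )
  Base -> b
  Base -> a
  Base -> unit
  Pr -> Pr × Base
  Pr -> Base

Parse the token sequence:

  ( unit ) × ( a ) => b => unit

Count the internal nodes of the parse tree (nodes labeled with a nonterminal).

[Ty [Pr [Pr [Base ( [Ty [Pr [Base unit]]] )]] × [Base ( [Ty [Pr [Base a]]] )]] => [Ty [Pr [Base b]] => [Ty [Pr [Base unit]]]]]

17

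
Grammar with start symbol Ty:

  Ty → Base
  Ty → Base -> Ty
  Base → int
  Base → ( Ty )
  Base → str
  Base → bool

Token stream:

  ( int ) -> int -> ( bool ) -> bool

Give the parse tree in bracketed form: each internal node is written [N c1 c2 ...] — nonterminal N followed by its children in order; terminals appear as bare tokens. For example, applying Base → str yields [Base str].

[Ty [Base ( [Ty [Base int]] )] -> [Ty [Base int] -> [Ty [Base ( [Ty [Base bool]] )] -> [Ty [Base bool]]]]]

Ty
Base -> Ty
( Ty ) -> Ty
( Base ) -> Ty
( int ) -> Ty
( int ) -> Base -> Ty
( int ) -> int -> Ty
( int ) -> int -> Base -> Ty
( int ) -> int -> ( Ty ) -> Ty
( int ) -> int -> ( Base ) -> Ty
( int ) -> int -> ( bool ) -> Ty
( int ) -> int -> ( bool ) -> Base
( int ) -> int -> ( bool ) -> bool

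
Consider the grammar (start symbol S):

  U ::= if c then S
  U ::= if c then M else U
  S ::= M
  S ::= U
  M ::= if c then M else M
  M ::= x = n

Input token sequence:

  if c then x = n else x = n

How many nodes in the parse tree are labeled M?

3

[S [M if c then [M x = n] else [M x = n]]]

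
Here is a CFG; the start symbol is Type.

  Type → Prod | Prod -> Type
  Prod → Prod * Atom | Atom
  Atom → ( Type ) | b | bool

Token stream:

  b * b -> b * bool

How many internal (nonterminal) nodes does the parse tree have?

[Type [Prod [Prod [Atom b]] * [Atom b]] -> [Type [Prod [Prod [Atom b]] * [Atom bool]]]]

10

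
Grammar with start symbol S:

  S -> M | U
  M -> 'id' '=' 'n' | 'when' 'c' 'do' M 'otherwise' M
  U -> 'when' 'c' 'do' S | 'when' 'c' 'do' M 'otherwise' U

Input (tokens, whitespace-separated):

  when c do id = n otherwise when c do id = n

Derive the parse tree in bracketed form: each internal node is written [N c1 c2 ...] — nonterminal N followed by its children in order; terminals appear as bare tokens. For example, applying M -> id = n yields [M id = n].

[S [U when c do [M id = n] otherwise [U when c do [S [M id = n]]]]]

S
U
when c do M otherwise U
when c do id = n otherwise U
when c do id = n otherwise when c do S
when c do id = n otherwise when c do M
when c do id = n otherwise when c do id = n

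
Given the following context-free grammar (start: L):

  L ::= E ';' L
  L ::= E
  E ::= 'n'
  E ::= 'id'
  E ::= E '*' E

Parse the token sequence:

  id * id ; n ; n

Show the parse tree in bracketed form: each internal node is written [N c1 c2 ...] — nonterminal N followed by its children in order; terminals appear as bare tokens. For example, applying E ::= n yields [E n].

[L [E [E id] * [E id]] ; [L [E n] ; [L [E n]]]]

L
E ; L
E * E ; L
id * E ; L
id * id ; L
id * id ; E ; L
id * id ; n ; L
id * id ; n ; E
id * id ; n ; n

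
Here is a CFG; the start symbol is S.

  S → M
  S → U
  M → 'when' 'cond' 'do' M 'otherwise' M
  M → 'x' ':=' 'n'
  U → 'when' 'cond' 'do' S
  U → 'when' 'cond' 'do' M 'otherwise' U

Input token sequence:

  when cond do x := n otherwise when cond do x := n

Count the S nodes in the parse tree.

[S [U when cond do [M x := n] otherwise [U when cond do [S [M x := n]]]]]

2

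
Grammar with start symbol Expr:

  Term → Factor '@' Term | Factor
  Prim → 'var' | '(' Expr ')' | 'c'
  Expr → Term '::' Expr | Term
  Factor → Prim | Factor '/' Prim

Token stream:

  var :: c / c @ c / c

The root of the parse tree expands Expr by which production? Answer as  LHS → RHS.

Expr → Term '::' Expr

[Expr [Term [Factor [Prim var]]] :: [Expr [Term [Factor [Factor [Prim c]] / [Prim c]] @ [Term [Factor [Factor [Prim c]] / [Prim c]]]]]]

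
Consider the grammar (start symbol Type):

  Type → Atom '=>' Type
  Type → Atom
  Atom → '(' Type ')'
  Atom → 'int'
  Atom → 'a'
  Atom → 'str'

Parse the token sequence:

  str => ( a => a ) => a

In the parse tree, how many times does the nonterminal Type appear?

5

[Type [Atom str] => [Type [Atom ( [Type [Atom a] => [Type [Atom a]]] )] => [Type [Atom a]]]]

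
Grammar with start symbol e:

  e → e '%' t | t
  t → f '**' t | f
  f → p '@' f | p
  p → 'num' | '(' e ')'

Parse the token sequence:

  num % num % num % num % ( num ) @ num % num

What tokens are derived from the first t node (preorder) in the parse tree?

[e [e [e [e [e [e [t [f [p num]]]] % [t [f [p num]]]] % [t [f [p num]]]] % [t [f [p num]]]] % [t [f [p ( [e [t [f [p num]]]] )] @ [f [p num]]]]] % [t [f [p num]]]]

num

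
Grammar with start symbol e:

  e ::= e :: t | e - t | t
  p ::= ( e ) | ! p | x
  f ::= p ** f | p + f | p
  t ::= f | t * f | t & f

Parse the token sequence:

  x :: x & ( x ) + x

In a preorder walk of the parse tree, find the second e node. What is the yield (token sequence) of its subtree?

x

[e [e [t [f [p x]]]] :: [t [t [f [p x]]] & [f [p ( [e [t [f [p x]]]] )] + [f [p x]]]]]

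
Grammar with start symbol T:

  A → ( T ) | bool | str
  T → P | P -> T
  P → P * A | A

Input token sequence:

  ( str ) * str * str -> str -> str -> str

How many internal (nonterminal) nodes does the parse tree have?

[T [P [P [P [A ( [T [P [A str]]] )]] * [A str]] * [A str]] -> [T [P [A str]] -> [T [P [A str]] -> [T [P [A str]]]]]]

19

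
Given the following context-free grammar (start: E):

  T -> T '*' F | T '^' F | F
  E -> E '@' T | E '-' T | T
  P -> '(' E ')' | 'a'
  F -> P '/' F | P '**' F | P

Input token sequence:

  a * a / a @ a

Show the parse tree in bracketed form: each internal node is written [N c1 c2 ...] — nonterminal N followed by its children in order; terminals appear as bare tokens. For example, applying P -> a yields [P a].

[E [E [T [T [F [P a]]] * [F [P a] / [F [P a]]]]] @ [T [F [P a]]]]

E
E @ T
T @ T
T * F @ T
F * F @ T
P * F @ T
a * F @ T
a * P / F @ T
a * a / F @ T
a * a / P @ T
a * a / a @ T
a * a / a @ F
a * a / a @ P
a * a / a @ a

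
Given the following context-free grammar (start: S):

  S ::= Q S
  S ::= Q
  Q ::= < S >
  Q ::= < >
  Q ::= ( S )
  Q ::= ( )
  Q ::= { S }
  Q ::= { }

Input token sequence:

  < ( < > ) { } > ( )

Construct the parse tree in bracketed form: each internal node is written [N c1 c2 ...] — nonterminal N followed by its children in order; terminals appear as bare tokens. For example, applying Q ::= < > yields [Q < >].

[S [Q < [S [Q ( [S [Q < >]] )] [S [Q { }]]] >] [S [Q ( )]]]

S
Q S
< S > S
< Q S > S
< ( S ) S > S
< ( Q ) S > S
< ( < > ) S > S
< ( < > ) Q > S
< ( < > ) { } > S
< ( < > ) { } > Q
< ( < > ) { } > ( )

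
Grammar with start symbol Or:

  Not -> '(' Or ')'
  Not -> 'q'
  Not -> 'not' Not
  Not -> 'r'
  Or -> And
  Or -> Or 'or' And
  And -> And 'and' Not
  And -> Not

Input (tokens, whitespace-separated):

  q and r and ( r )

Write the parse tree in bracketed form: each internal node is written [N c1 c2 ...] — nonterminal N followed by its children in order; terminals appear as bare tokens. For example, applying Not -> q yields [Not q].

[Or [And [And [And [Not q]] and [Not r]] and [Not ( [Or [And [Not r]]] )]]]

Or
And
And and Not
And and Not and Not
Not and Not and Not
q and Not and Not
q and r and Not
q and r and ( Or )
q and r and ( And )
q and r and ( Not )
q and r and ( r )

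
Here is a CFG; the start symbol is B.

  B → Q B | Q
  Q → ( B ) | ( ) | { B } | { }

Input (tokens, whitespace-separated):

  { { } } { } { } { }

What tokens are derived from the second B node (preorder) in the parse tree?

{ }

[B [Q { [B [Q { }]] }] [B [Q { }] [B [Q { }] [B [Q { }]]]]]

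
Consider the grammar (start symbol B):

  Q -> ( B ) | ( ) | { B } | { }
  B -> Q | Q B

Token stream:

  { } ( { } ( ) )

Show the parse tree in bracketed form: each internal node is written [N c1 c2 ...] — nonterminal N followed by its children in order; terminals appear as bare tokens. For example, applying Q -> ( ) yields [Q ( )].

B
Q B
{ } B
{ } Q
{ } ( B )
{ } ( Q B )
{ } ( { } B )
{ } ( { } Q )
{ } ( { } ( ) )

[B [Q { }] [B [Q ( [B [Q { }] [B [Q ( )]]] )]]]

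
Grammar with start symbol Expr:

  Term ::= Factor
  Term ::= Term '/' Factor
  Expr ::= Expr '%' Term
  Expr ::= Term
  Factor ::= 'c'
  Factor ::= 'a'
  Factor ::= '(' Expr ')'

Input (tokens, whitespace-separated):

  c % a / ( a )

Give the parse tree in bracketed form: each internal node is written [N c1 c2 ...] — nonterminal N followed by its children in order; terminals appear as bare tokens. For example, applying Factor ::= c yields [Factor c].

Expr
Expr % Term
Term % Term
Factor % Term
c % Term
c % Term / Factor
c % Factor / Factor
c % a / Factor
c % a / ( Expr )
c % a / ( Term )
c % a / ( Factor )
c % a / ( a )

[Expr [Expr [Term [Factor c]]] % [Term [Term [Factor a]] / [Factor ( [Expr [Term [Factor a]]] )]]]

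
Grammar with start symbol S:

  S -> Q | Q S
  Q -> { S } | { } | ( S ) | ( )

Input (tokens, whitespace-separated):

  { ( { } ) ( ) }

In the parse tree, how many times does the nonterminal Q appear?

4

[S [Q { [S [Q ( [S [Q { }]] )] [S [Q ( )]]] }]]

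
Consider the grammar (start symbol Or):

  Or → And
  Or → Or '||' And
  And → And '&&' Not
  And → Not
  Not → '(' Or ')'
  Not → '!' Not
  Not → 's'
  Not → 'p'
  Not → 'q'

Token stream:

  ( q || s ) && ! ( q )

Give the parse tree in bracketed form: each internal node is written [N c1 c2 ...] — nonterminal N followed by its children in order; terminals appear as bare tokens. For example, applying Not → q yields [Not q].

[Or [And [And [Not ( [Or [Or [And [Not q]]] || [And [Not s]]] )]] && [Not ! [Not ( [Or [And [Not q]]] )]]]]

Or
And
And && Not
Not && Not
( Or ) && Not
( Or || And ) && Not
( And || And ) && Not
( Not || And ) && Not
( q || And ) && Not
( q || Not ) && Not
( q || s ) && Not
( q || s ) && ! Not
( q || s ) && ! ( Or )
( q || s ) && ! ( And )
( q || s ) && ! ( Not )
( q || s ) && ! ( q )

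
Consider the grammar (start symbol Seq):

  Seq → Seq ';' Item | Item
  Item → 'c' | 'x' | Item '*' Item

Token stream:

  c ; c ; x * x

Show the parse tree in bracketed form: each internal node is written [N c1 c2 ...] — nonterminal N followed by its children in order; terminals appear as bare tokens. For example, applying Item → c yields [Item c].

Seq
Seq ; Item
Seq ; Item ; Item
Item ; Item ; Item
c ; Item ; Item
c ; c ; Item
c ; c ; Item * Item
c ; c ; x * Item
c ; c ; x * x

[Seq [Seq [Seq [Item c]] ; [Item c]] ; [Item [Item x] * [Item x]]]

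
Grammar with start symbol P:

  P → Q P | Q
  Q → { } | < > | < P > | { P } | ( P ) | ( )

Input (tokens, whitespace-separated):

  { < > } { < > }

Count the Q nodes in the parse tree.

4

[P [Q { [P [Q < >]] }] [P [Q { [P [Q < >]] }]]]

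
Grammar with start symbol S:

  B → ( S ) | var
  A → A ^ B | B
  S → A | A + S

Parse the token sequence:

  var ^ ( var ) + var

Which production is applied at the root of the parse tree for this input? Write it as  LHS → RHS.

S → A + S

[S [A [A [B var]] ^ [B ( [S [A [B var]]] )]] + [S [A [B var]]]]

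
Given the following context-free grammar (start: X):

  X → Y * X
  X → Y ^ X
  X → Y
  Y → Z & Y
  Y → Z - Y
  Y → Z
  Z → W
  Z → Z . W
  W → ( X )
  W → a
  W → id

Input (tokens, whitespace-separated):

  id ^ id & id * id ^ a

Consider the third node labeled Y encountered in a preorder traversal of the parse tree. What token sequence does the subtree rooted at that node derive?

id

[X [Y [Z [W id]]] ^ [X [Y [Z [W id]] & [Y [Z [W id]]]] * [X [Y [Z [W id]]] ^ [X [Y [Z [W a]]]]]]]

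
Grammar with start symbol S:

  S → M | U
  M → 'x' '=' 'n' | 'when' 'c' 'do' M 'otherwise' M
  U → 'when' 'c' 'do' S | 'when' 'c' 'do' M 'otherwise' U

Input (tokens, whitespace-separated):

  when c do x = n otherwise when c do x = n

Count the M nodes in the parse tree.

[S [U when c do [M x = n] otherwise [U when c do [S [M x = n]]]]]

2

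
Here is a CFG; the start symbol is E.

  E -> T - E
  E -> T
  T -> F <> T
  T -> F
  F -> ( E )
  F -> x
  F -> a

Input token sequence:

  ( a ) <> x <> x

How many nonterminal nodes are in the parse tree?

10

[E [T [F ( [E [T [F a]]] )] <> [T [F x] <> [T [F x]]]]]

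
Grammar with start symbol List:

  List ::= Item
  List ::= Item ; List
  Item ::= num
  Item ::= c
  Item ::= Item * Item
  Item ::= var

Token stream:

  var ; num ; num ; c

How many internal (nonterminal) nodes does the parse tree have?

8

[List [Item var] ; [List [Item num] ; [List [Item num] ; [List [Item c]]]]]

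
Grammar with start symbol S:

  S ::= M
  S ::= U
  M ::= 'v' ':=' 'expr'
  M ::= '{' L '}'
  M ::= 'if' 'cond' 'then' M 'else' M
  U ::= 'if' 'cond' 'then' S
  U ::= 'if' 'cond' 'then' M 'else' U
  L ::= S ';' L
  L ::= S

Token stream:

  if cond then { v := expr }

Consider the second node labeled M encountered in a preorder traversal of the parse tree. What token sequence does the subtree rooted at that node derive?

[S [U if cond then [S [M { [L [S [M v := expr]]] }]]]]

v := expr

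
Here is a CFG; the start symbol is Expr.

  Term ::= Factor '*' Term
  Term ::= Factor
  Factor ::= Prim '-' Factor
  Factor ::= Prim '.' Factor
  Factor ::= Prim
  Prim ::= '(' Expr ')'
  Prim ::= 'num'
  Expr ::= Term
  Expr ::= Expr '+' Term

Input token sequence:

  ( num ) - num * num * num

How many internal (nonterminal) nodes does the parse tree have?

16

[Expr [Term [Factor [Prim ( [Expr [Term [Factor [Prim num]]]] )] - [Factor [Prim num]]] * [Term [Factor [Prim num]] * [Term [Factor [Prim num]]]]]]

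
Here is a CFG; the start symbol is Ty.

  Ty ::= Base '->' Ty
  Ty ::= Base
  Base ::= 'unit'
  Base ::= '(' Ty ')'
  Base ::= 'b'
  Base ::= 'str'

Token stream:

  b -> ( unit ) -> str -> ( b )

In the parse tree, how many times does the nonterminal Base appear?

[Ty [Base b] -> [Ty [Base ( [Ty [Base unit]] )] -> [Ty [Base str] -> [Ty [Base ( [Ty [Base b]] )]]]]]

6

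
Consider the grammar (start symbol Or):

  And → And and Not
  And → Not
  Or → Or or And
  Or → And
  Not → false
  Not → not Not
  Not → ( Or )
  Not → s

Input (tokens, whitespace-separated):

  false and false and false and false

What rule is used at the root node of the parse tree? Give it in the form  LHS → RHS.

[Or [And [And [And [And [Not false]] and [Not false]] and [Not false]] and [Not false]]]

Or → And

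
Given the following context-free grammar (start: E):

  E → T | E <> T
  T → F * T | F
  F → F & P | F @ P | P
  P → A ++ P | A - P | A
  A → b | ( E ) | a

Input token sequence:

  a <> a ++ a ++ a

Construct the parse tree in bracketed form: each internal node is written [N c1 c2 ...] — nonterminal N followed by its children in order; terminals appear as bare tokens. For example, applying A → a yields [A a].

[E [E [T [F [P [A a]]]]] <> [T [F [P [A a] ++ [P [A a] ++ [P [A a]]]]]]]

E
E <> T
T <> T
F <> T
P <> T
A <> T
a <> T
a <> F
a <> P
a <> A ++ P
a <> a ++ P
a <> a ++ A ++ P
a <> a ++ a ++ P
a <> a ++ a ++ A
a <> a ++ a ++ a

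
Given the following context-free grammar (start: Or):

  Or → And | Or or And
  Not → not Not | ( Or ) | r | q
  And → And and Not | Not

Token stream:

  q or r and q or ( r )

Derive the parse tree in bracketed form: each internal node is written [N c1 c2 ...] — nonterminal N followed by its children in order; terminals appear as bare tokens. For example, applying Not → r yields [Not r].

[Or [Or [Or [And [Not q]]] or [And [And [Not r]] and [Not q]]] or [And [Not ( [Or [And [Not r]]] )]]]

Or
Or or And
Or or And or And
And or And or And
Not or And or And
q or And or And
q or And and Not or And
q or Not and Not or And
q or r and Not or And
q or r and q or And
q or r and q or Not
q or r and q or ( Or )
q or r and q or ( And )
q or r and q or ( Not )
q or r and q or ( r )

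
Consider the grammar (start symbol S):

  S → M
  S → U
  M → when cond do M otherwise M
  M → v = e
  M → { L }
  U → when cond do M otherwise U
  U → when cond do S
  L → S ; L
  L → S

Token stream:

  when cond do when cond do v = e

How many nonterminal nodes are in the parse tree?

[S [U when cond do [S [U when cond do [S [M v = e]]]]]]

6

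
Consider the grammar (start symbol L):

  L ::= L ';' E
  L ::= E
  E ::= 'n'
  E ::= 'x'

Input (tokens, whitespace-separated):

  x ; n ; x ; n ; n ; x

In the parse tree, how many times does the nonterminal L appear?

[L [L [L [L [L [L [E x]] ; [E n]] ; [E x]] ; [E n]] ; [E n]] ; [E x]]

6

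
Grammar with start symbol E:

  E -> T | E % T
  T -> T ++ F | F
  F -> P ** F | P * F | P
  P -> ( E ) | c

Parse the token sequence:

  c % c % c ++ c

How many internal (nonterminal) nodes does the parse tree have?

[E [E [E [T [F [P c]]]] % [T [F [P c]]]] % [T [T [F [P c]]] ++ [F [P c]]]]

15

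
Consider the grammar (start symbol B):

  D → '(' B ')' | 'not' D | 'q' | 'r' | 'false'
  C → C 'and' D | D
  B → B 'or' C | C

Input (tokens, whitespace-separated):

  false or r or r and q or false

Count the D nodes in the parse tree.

[B [B [B [B [C [D false]]] or [C [D r]]] or [C [C [D r]] and [D q]]] or [C [D false]]]

5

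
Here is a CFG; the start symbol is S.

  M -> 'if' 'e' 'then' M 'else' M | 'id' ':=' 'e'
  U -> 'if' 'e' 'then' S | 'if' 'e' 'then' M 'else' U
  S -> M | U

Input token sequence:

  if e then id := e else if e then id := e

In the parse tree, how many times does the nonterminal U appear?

2

[S [U if e then [M id := e] else [U if e then [S [M id := e]]]]]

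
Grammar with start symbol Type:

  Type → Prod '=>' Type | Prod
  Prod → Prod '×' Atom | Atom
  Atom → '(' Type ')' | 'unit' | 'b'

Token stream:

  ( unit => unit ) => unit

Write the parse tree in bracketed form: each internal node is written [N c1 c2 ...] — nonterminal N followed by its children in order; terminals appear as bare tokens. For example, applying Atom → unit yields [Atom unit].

Type
Prod => Type
Atom => Type
( Type ) => Type
( Prod => Type ) => Type
( Atom => Type ) => Type
( unit => Type ) => Type
( unit => Prod ) => Type
( unit => Atom ) => Type
( unit => unit ) => Type
( unit => unit ) => Prod
( unit => unit ) => Atom
( unit => unit ) => unit

[Type [Prod [Atom ( [Type [Prod [Atom unit]] => [Type [Prod [Atom unit]]]] )]] => [Type [Prod [Atom unit]]]]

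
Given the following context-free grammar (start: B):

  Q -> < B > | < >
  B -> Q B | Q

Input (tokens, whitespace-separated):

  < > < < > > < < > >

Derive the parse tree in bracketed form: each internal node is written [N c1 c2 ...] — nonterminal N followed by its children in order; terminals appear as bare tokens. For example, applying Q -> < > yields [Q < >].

[B [Q < >] [B [Q < [B [Q < >]] >] [B [Q < [B [Q < >]] >]]]]

B
Q B
< > B
< > Q B
< > < B > B
< > < Q > B
< > < < > > B
< > < < > > Q
< > < < > > < B >
< > < < > > < Q >
< > < < > > < < > >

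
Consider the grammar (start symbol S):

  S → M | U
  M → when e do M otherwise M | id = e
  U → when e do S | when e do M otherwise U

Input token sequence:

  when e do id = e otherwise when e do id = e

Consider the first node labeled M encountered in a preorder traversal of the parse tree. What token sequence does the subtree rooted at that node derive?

id = e

[S [U when e do [M id = e] otherwise [U when e do [S [M id = e]]]]]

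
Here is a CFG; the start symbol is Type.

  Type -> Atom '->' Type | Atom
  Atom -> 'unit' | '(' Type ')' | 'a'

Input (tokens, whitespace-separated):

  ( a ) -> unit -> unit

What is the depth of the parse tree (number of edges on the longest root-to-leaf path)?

[Type [Atom ( [Type [Atom a]] )] -> [Type [Atom unit] -> [Type [Atom unit]]]]

4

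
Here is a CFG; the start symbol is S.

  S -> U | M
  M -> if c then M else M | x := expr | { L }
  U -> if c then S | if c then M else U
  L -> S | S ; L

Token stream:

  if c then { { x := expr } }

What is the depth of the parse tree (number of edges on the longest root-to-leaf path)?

10

[S [U if c then [S [M { [L [S [M { [L [S [M x := expr]]] }]]] }]]]]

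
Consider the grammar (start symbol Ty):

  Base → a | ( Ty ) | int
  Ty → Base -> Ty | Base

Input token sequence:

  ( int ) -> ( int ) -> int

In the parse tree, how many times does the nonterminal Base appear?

5

[Ty [Base ( [Ty [Base int]] )] -> [Ty [Base ( [Ty [Base int]] )] -> [Ty [Base int]]]]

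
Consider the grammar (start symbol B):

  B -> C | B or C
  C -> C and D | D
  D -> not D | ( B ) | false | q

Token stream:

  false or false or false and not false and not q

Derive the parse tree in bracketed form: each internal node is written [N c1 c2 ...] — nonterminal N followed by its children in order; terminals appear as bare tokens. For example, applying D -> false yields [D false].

[B [B [B [C [D false]]] or [C [D false]]] or [C [C [C [D false]] and [D not [D false]]] and [D not [D q]]]]

B
B or C
B or C or C
C or C or C
D or C or C
false or C or C
false or D or C
false or false or C
false or false or C and D
false or false or C and D and D
false or false or D and D and D
false or false or false and D and D
false or false or false and not D and D
false or false or false and not false and D
false or false or false and not false and not D
false or false or false and not false and not q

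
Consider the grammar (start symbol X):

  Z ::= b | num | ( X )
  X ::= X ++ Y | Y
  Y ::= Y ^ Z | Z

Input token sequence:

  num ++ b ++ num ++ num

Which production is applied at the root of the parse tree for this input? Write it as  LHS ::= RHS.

[X [X [X [X [Y [Z num]]] ++ [Y [Z b]]] ++ [Y [Z num]]] ++ [Y [Z num]]]

X ::= X ++ Y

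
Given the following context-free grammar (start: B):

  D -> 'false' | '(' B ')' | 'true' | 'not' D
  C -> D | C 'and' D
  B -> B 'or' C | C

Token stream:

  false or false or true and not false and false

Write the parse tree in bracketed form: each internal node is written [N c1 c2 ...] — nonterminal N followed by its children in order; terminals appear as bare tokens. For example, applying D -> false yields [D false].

B
B or C
B or C or C
C or C or C
D or C or C
false or C or C
false or D or C
false or false or C
false or false or C and D
false or false or C and D and D
false or false or D and D and D
false or false or true and D and D
false or false or true and not D and D
false or false or true and not false and D
false or false or true and not false and false

[B [B [B [C [D false]]] or [C [D false]]] or [C [C [C [D true]] and [D not [D false]]] and [D false]]]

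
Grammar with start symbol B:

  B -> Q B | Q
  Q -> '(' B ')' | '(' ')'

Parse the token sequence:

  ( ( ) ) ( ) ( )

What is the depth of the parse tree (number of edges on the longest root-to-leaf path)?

[B [Q ( [B [Q ( )]] )] [B [Q ( )] [B [Q ( )]]]]

4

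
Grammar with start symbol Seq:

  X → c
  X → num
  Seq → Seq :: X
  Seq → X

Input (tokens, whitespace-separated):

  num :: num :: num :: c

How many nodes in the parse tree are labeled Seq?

[Seq [Seq [Seq [Seq [X num]] :: [X num]] :: [X num]] :: [X c]]

4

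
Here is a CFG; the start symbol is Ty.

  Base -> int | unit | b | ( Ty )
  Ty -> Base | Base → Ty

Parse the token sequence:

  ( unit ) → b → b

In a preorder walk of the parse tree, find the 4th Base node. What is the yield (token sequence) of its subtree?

[Ty [Base ( [Ty [Base unit]] )] → [Ty [Base b] → [Ty [Base b]]]]

b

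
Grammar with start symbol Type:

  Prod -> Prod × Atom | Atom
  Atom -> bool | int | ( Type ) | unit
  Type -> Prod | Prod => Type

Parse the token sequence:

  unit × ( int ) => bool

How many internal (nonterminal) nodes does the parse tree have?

11

[Type [Prod [Prod [Atom unit]] × [Atom ( [Type [Prod [Atom int]]] )]] => [Type [Prod [Atom bool]]]]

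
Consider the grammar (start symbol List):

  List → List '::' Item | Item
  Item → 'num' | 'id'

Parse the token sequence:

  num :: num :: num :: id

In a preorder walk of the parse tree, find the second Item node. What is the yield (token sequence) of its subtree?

num

[List [List [List [List [Item num]] :: [Item num]] :: [Item num]] :: [Item id]]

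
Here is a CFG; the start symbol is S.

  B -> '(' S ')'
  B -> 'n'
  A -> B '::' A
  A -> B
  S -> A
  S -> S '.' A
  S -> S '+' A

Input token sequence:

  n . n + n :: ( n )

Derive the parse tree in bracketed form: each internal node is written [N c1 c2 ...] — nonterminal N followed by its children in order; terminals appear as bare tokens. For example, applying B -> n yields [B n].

[S [S [S [A [B n]]] . [A [B n]]] + [A [B n] :: [A [B ( [S [A [B n]]] )]]]]

S
S + A
S . A + A
A . A + A
B . A + A
n . A + A
n . B + A
n . n + A
n . n + B :: A
n . n + n :: A
n . n + n :: B
n . n + n :: ( S )
n . n + n :: ( A )
n . n + n :: ( B )
n . n + n :: ( n )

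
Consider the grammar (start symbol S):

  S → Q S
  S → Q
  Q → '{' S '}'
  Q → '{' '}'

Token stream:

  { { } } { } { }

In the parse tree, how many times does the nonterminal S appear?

[S [Q { [S [Q { }]] }] [S [Q { }] [S [Q { }]]]]

4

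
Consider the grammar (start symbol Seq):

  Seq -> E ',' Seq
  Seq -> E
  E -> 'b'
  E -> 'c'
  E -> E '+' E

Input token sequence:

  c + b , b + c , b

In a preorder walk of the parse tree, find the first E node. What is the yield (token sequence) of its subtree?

[Seq [E [E c] + [E b]] , [Seq [E [E b] + [E c]] , [Seq [E b]]]]

c + b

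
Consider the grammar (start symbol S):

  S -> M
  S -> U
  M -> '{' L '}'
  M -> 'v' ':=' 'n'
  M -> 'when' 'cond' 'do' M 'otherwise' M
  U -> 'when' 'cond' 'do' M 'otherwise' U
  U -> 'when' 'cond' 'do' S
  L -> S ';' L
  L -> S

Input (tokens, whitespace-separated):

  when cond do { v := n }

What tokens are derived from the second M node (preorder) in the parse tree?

[S [U when cond do [S [M { [L [S [M v := n]]] }]]]]

v := n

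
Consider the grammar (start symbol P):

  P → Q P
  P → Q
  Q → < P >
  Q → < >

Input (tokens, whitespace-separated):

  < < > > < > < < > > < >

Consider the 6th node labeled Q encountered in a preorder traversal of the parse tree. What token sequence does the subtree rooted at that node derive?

< >

[P [Q < [P [Q < >]] >] [P [Q < >] [P [Q < [P [Q < >]] >] [P [Q < >]]]]]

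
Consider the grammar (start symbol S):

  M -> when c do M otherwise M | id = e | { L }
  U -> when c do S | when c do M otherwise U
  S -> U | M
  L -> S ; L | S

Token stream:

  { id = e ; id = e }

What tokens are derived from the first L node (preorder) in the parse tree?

id = e ; id = e

[S [M { [L [S [M id = e]] ; [L [S [M id = e]]]] }]]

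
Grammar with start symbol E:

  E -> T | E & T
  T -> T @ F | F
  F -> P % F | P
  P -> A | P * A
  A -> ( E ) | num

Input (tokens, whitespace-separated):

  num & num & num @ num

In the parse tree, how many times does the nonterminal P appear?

4

[E [E [E [T [F [P [A num]]]]] & [T [F [P [A num]]]]] & [T [T [F [P [A num]]]] @ [F [P [A num]]]]]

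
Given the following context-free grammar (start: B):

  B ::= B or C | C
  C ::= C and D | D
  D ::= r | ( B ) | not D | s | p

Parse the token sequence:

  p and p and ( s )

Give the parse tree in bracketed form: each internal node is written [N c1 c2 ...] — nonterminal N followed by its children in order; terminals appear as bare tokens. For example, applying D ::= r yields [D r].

[B [C [C [C [D p]] and [D p]] and [D ( [B [C [D s]]] )]]]

B
C
C and D
C and D and D
D and D and D
p and D and D
p and p and D
p and p and ( B )
p and p and ( C )
p and p and ( D )
p and p and ( s )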